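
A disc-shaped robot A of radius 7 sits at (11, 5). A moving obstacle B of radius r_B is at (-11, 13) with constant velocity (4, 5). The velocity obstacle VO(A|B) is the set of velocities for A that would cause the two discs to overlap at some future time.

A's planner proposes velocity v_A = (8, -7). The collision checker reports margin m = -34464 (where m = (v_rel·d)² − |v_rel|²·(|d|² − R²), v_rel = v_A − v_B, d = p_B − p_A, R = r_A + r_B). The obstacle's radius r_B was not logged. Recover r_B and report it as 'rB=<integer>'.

m = -34464
d = (-22, 8);  v_rel = (4, -12),  |v_rel|² = 160
v_rel×d = (4)·(8) − (-12)·(-22) = -232
since m = R²·160 − (-232)²:  R² = (53824 + -34464) / 160 = 121
R = √121 = 11  ⇒  r_B = 11 − 7 = 4

rB=4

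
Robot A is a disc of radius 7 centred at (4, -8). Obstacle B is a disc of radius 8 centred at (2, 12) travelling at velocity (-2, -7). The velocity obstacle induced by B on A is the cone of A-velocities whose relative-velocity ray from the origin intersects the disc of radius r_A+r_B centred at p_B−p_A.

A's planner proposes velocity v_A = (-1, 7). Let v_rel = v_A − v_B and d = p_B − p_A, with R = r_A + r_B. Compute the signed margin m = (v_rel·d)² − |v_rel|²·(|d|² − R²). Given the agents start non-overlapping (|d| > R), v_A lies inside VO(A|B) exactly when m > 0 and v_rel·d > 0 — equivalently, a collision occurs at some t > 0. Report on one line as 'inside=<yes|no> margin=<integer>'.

d = (-2, 20),  |d|² = 404;  R = 7+8 = 15,  c = 404−15² = 179
v_rel = (1, 14),  |v_rel|² = 197;  v_rel·d = (1)·(-2) + (14)·(20) = 278
197·t² − 556·t + 179 = 0  ⇒  m = 278² − 197·179 = 42021
m = 42021 > 0,  v_rel·d = 278 > 0  ⇒  inside

inside=yes margin=42021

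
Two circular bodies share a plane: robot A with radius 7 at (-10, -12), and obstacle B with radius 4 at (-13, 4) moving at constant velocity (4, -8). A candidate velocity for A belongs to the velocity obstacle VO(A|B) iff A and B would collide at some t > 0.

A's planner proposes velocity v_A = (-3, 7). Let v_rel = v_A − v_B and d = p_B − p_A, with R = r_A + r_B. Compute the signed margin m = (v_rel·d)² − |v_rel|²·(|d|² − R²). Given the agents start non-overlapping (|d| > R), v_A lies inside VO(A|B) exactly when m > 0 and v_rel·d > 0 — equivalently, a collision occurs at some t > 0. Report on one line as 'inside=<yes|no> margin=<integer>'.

d = (-3, 16),  |d|² = 265;  R = 7+4 = 11,  c = 265−11² = 144
v_rel = (-7, 15),  |v_rel|² = 274;  v_rel·d = (-7)·(-3) + (15)·(16) = 261
274·t² − 522·t + 144 = 0  ⇒  m = 261² − 274·144 = 28665
m = 28665 > 0,  v_rel·d = 261 > 0  ⇒  inside

inside=yes margin=28665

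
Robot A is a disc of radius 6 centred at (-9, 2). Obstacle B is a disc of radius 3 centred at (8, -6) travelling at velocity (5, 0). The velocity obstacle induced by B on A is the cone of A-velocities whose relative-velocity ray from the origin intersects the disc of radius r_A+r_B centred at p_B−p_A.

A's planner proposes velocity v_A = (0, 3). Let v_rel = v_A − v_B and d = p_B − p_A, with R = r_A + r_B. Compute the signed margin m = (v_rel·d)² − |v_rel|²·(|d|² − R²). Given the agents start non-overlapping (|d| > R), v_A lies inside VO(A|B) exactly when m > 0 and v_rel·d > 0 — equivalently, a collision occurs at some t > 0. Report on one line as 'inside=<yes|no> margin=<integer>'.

d = (17, -8),  |d|² = 353;  R = 6+3 = 9,  c = 353−9² = 272
v_rel = (-5, 3),  |v_rel|² = 34;  v_rel·d = (-5)·(17) + (3)·(-8) = -109
34·t² + 218·t + 272 = 0  ⇒  m = (-109)² − 34·272 = 2633
m = 2633 > 0,  v_rel·d = -109 < 0  ⇒  outside

inside=no margin=2633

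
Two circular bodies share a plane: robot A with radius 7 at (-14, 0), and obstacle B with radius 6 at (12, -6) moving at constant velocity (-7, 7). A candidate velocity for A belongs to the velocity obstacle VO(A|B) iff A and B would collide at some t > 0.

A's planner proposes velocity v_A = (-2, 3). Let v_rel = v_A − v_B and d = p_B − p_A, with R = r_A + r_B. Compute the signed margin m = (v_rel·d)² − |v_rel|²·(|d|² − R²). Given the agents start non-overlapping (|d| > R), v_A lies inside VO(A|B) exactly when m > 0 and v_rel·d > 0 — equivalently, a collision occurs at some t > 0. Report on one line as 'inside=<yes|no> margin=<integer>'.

d = (26, -6),  |d|² = 712;  R = 7+6 = 13,  c = 712−13² = 543
v_rel = (5, -4),  |v_rel|² = 41;  v_rel·d = (5)·(26) + (-4)·(-6) = 154
41·t² − 308·t + 543 = 0  ⇒  m = 154² − 41·543 = 1453
m = 1453 > 0,  v_rel·d = 154 > 0  ⇒  inside

inside=yes margin=1453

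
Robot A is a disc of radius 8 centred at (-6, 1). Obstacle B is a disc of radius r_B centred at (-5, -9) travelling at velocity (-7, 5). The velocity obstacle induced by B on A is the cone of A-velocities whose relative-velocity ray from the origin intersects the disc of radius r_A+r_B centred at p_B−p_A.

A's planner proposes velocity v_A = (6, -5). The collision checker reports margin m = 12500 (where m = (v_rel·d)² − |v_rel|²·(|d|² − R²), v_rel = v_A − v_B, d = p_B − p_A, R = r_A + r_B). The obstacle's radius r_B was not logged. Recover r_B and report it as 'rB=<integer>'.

m = 12500
d = (1, -10);  v_rel = (13, -10),  |v_rel|² = 269
v_rel×d = (13)·(-10) − (-10)·(1) = -120
since m = R²·269 − (-120)²:  R² = (14400 + 12500) / 269 = 100
R = √100 = 10  ⇒  r_B = 10 − 8 = 2

rB=2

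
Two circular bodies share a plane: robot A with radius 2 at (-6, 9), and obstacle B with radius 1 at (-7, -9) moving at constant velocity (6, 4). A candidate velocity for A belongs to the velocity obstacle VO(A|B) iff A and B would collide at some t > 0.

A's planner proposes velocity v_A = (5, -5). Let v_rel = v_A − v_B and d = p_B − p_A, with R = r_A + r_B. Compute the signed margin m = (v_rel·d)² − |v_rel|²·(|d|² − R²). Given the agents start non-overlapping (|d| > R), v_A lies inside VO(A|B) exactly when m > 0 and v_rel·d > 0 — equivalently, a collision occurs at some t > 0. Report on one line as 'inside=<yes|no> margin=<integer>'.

d = (-1, -18),  |d|² = 325;  R = 2+1 = 3,  c = 325−3² = 316
v_rel = (-1, -9),  |v_rel|² = 82;  v_rel·d = (-1)·(-1) + (-9)·(-18) = 163
82·t² − 326·t + 316 = 0  ⇒  m = 163² − 82·316 = 657
m = 657 > 0,  v_rel·d = 163 > 0  ⇒  inside

inside=yes margin=657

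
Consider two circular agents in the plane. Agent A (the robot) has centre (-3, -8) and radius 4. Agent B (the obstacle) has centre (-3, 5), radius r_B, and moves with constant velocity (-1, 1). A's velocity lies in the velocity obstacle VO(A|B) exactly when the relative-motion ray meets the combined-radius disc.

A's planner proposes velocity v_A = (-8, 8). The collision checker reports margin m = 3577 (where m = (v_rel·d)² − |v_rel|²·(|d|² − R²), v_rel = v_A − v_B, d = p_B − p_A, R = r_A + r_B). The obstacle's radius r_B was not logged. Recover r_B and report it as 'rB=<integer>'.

m = 3577
d = (0, 13);  v_rel = (-7, 7),  |v_rel|² = 98
v_rel×d = (-7)·(13) − (7)·(0) = -91
since m = R²·98 − (-91)²:  R² = (8281 + 3577) / 98 = 121
R = √121 = 11  ⇒  r_B = 11 − 4 = 7

rB=7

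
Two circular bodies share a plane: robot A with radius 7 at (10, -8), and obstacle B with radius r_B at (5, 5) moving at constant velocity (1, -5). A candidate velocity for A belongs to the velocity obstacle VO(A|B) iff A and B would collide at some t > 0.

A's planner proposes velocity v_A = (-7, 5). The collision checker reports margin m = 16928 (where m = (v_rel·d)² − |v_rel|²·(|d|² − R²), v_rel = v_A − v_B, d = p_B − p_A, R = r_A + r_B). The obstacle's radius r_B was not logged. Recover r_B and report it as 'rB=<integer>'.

m = 16928
d = (-5, 13);  v_rel = (-8, 10),  |v_rel|² = 164
v_rel×d = (-8)·(13) − (10)·(-5) = -54
since m = R²·164 − (-54)²:  R² = (2916 + 16928) / 164 = 121
R = √121 = 11  ⇒  r_B = 11 − 7 = 4

rB=4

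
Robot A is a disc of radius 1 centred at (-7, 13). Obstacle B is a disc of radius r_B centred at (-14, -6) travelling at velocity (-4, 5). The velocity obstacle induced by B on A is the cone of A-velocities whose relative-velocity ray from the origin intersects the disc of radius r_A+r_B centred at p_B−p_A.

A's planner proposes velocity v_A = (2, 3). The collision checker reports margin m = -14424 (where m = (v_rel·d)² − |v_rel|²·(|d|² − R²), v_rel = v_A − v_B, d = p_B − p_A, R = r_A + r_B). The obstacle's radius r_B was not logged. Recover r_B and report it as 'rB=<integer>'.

m = -14424
d = (-7, -19);  v_rel = (6, -2),  |v_rel|² = 40
v_rel×d = (6)·(-19) − (-2)·(-7) = -128
since m = R²·40 − (-128)²:  R² = (16384 + -14424) / 40 = 49
R = √49 = 7  ⇒  r_B = 7 − 1 = 6

rB=6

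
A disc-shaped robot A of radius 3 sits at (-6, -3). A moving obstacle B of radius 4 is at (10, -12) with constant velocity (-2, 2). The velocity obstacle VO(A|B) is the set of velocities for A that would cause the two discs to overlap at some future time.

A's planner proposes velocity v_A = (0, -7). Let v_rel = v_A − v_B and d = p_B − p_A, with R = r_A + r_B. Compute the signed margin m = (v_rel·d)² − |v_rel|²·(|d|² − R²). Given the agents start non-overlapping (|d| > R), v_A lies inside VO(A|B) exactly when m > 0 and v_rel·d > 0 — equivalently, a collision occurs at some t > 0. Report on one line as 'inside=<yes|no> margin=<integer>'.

d = (16, -9),  |d|² = 337;  R = 3+4 = 7,  c = 337−7² = 288
v_rel = (2, -9),  |v_rel|² = 85;  v_rel·d = (2)·(16) + (-9)·(-9) = 113
85·t² − 226·t + 288 = 0  ⇒  m = 113² − 85·288 = -11711
m = -11711 < 0,  v_rel·d = 113 > 0  ⇒  outside

inside=no margin=-11711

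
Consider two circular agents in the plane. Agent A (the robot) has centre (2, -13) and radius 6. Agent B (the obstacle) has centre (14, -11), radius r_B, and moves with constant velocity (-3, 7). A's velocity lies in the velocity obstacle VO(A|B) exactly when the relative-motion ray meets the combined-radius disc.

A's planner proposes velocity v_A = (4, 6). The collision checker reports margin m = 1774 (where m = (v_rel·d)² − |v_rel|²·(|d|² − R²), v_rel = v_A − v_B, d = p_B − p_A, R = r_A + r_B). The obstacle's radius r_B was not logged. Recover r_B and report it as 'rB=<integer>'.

m = 1774
d = (12, 2);  v_rel = (7, -1),  |v_rel|² = 50
v_rel×d = (7)·(2) − (-1)·(12) = 26
since m = R²·50 − 26²:  R² = (676 + 1774) / 50 = 49
R = √49 = 7  ⇒  r_B = 7 − 6 = 1

rB=1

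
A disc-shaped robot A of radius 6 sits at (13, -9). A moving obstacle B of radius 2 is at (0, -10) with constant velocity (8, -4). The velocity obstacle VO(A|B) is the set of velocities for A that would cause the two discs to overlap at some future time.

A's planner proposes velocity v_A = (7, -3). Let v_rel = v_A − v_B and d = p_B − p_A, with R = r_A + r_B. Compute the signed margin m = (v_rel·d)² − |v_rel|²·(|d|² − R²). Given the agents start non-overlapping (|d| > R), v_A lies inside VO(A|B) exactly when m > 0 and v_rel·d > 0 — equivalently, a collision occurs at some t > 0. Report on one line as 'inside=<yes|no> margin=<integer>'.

d = (-13, -1),  |d|² = 170;  R = 6+2 = 8,  c = 170−8² = 106
v_rel = (-1, 1),  |v_rel|² = 2;  v_rel·d = (-1)·(-13) + (1)·(-1) = 12
2·t² − 24·t + 106 = 0  ⇒  m = 12² − 2·106 = -68
m = -68 < 0,  v_rel·d = 12 > 0  ⇒  outside

inside=no margin=-68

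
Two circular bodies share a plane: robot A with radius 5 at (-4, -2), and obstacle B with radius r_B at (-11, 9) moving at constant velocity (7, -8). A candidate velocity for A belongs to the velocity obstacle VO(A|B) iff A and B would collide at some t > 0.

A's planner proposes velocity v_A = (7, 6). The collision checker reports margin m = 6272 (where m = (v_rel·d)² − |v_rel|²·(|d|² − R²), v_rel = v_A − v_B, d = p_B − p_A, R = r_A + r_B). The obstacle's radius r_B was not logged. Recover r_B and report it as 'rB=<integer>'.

m = 6272
d = (-7, 11);  v_rel = (0, 14),  |v_rel|² = 196
v_rel×d = (0)·(11) − (14)·(-7) = 98
since m = R²·196 − 98²:  R² = (9604 + 6272) / 196 = 81
R = √81 = 9  ⇒  r_B = 9 − 5 = 4

rB=4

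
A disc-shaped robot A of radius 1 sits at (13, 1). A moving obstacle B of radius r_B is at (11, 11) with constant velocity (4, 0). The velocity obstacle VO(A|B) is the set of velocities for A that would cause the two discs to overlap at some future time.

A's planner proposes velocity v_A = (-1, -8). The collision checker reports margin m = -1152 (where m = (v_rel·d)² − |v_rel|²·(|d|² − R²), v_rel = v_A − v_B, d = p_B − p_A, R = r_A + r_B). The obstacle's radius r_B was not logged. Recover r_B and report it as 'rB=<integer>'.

m = -1152
d = (-2, 10);  v_rel = (-5, -8),  |v_rel|² = 89
v_rel×d = (-5)·(10) − (-8)·(-2) = -66
since m = R²·89 − (-66)²:  R² = (4356 + -1152) / 89 = 36
R = √36 = 6  ⇒  r_B = 6 − 1 = 5

rB=5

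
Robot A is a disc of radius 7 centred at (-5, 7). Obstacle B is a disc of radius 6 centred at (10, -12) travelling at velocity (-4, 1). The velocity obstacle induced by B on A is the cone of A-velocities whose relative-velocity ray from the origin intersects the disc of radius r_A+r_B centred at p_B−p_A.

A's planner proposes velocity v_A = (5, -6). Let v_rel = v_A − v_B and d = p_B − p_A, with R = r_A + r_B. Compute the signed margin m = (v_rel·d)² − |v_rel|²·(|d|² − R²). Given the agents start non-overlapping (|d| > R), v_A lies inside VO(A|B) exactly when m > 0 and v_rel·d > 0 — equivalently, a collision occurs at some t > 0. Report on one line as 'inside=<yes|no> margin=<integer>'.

d = (15, -19),  |d|² = 586;  R = 7+6 = 13,  c = 586−13² = 417
v_rel = (9, -7),  |v_rel|² = 130;  v_rel·d = (9)·(15) + (-7)·(-19) = 268
130·t² − 536·t + 417 = 0  ⇒  m = 268² − 130·417 = 17614
m = 17614 > 0,  v_rel·d = 268 > 0  ⇒  inside

inside=yes margin=17614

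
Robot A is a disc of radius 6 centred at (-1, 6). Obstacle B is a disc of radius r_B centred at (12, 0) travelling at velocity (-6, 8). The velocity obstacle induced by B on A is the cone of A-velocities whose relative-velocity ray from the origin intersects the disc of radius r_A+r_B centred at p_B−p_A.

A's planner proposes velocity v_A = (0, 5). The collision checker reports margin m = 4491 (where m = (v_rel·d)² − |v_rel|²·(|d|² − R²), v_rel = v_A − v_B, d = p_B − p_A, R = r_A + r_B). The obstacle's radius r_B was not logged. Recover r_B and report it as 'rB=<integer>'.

m = 4491
d = (13, -6);  v_rel = (6, -3),  |v_rel|² = 45
v_rel×d = (6)·(-6) − (-3)·(13) = 3
since m = R²·45 − 3²:  R² = (9 + 4491) / 45 = 100
R = √100 = 10  ⇒  r_B = 10 − 6 = 4

rB=4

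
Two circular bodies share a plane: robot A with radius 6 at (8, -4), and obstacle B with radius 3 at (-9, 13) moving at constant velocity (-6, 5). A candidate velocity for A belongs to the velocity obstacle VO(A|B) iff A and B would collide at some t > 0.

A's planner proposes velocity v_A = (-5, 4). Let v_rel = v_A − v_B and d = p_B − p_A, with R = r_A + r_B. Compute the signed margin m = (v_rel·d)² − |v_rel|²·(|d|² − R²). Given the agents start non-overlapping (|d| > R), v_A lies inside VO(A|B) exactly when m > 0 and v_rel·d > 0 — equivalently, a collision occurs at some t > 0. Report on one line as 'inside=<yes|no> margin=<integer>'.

d = (-17, 17),  |d|² = 578;  R = 6+3 = 9,  c = 578−9² = 497
v_rel = (1, -1),  |v_rel|² = 2;  v_rel·d = (1)·(-17) + (-1)·(17) = -34
2·t² + 68·t + 497 = 0  ⇒  m = (-34)² − 2·497 = 162
m = 162 > 0,  v_rel·d = -34 < 0  ⇒  outside

inside=no margin=162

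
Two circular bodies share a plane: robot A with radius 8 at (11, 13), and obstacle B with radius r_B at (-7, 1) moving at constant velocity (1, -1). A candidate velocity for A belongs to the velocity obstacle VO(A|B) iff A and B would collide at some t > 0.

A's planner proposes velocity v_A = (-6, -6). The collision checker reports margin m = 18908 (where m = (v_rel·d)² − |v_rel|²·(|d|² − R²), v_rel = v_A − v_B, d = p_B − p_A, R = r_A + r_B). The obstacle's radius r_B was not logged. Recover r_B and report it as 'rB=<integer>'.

m = 18908
d = (-18, -12);  v_rel = (-7, -5),  |v_rel|² = 74
v_rel×d = (-7)·(-12) − (-5)·(-18) = -6
since m = R²·74 − (-6)²:  R² = (36 + 18908) / 74 = 256
R = √256 = 16  ⇒  r_B = 16 − 8 = 8

rB=8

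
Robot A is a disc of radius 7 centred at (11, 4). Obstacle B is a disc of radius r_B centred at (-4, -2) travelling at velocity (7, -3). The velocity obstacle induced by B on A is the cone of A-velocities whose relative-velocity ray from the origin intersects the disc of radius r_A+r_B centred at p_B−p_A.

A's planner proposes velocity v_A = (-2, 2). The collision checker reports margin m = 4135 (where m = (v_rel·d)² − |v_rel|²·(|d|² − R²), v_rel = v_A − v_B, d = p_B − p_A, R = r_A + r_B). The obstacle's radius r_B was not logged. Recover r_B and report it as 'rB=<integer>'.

m = 4135
d = (-15, -6);  v_rel = (-9, 5),  |v_rel|² = 106
v_rel×d = (-9)·(-6) − (5)·(-15) = 129
since m = R²·106 − 129²:  R² = (16641 + 4135) / 106 = 196
R = √196 = 14  ⇒  r_B = 14 − 7 = 7

rB=7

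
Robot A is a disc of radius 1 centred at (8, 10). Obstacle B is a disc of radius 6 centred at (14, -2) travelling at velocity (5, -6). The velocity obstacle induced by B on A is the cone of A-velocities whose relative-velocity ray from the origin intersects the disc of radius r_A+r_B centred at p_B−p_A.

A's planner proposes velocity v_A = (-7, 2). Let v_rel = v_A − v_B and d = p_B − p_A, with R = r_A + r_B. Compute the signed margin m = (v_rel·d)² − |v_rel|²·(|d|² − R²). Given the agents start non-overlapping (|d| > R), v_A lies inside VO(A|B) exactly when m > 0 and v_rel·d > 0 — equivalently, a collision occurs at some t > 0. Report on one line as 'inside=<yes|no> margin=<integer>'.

d = (6, -12),  |d|² = 180;  R = 1+6 = 7,  c = 180−7² = 131
v_rel = (-12, 8),  |v_rel|² = 208;  v_rel·d = (-12)·(6) + (8)·(-12) = -168
208·t² + 336·t + 131 = 0  ⇒  m = (-168)² − 208·131 = 976
m = 976 > 0,  v_rel·d = -168 < 0  ⇒  outside

inside=no margin=976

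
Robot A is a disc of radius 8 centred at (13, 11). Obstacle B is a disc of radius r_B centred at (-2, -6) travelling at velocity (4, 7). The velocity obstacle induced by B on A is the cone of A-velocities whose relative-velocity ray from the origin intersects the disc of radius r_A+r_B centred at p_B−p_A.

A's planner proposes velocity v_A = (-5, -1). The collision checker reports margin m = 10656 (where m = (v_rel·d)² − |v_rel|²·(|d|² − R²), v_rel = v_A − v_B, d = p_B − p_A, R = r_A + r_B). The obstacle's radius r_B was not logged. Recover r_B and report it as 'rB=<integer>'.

m = 10656
d = (-15, -17);  v_rel = (-9, -8),  |v_rel|² = 145
v_rel×d = (-9)·(-17) − (-8)·(-15) = 33
since m = R²·145 − 33²:  R² = (1089 + 10656) / 145 = 81
R = √81 = 9  ⇒  r_B = 9 − 8 = 1

rB=1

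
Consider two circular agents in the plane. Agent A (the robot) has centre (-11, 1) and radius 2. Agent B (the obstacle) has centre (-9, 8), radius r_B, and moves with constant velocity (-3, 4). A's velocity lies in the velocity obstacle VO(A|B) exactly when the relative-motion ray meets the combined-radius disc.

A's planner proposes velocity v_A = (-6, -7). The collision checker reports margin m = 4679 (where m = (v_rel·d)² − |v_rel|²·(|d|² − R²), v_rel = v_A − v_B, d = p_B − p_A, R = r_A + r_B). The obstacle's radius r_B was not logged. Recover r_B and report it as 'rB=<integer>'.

m = 4679
d = (2, 7);  v_rel = (-3, -11),  |v_rel|² = 130
v_rel×d = (-3)·(7) − (-11)·(2) = 1
since m = R²·130 − 1²:  R² = (1 + 4679) / 130 = 36
R = √36 = 6  ⇒  r_B = 6 − 2 = 4

rB=4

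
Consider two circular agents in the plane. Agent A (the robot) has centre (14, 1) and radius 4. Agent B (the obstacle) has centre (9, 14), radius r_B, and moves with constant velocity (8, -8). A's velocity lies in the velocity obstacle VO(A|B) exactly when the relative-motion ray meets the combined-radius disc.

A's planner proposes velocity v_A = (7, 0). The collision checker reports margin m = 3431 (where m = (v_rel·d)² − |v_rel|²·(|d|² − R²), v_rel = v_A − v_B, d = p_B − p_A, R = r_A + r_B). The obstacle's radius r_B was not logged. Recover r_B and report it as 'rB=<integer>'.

m = 3431
d = (-5, 13);  v_rel = (-1, 8),  |v_rel|² = 65
v_rel×d = (-1)·(13) − (8)·(-5) = 27
since m = R²·65 − 27²:  R² = (729 + 3431) / 65 = 64
R = √64 = 8  ⇒  r_B = 8 − 4 = 4

rB=4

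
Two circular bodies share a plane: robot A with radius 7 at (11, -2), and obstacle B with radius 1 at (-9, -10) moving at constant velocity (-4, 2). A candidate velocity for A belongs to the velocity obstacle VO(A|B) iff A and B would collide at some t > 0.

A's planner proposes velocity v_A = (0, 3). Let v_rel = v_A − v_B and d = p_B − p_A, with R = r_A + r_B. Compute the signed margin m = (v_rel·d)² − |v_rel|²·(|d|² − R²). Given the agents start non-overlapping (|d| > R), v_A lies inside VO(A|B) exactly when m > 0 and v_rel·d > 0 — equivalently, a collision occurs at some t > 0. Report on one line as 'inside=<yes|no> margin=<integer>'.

d = (-20, -8),  |d|² = 464;  R = 7+1 = 8,  c = 464−8² = 400
v_rel = (4, 1),  |v_rel|² = 17;  v_rel·d = (4)·(-20) + (1)·(-8) = -88
17·t² + 176·t + 400 = 0  ⇒  m = (-88)² − 17·400 = 944
m = 944 > 0,  v_rel·d = -88 < 0  ⇒  outside

inside=no margin=944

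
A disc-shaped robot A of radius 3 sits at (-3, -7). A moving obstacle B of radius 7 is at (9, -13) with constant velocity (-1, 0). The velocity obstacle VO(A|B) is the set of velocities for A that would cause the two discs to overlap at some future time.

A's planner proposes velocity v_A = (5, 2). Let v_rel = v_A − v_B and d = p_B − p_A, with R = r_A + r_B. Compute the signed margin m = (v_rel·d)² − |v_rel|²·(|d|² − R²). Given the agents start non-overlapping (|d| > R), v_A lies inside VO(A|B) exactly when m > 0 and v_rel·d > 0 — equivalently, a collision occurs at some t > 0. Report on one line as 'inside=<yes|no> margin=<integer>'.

d = (12, -6),  |d|² = 180;  R = 3+7 = 10,  c = 180−10² = 80
v_rel = (6, 2),  |v_rel|² = 40;  v_rel·d = (6)·(12) + (2)·(-6) = 60
40·t² − 120·t + 80 = 0  ⇒  m = 60² − 40·80 = 400
m = 400 > 0,  v_rel·d = 60 > 0  ⇒  inside

inside=yes margin=400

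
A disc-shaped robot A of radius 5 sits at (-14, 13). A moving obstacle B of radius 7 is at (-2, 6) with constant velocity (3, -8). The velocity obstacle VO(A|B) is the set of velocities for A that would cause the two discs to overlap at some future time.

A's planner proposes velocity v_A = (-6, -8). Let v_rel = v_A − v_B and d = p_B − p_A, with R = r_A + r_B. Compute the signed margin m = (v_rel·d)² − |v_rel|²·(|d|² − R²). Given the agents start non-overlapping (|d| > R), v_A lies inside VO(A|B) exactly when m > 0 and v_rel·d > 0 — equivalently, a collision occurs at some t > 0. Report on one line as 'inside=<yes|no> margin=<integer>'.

d = (12, -7),  |d|² = 193;  R = 5+7 = 12,  c = 193−12² = 49
v_rel = (-9, 0),  |v_rel|² = 81;  v_rel·d = (-9)·(12) + (0)·(-7) = -108
81·t² + 216·t + 49 = 0  ⇒  m = (-108)² − 81·49 = 7695
m = 7695 > 0,  v_rel·d = -108 < 0  ⇒  outside

inside=no margin=7695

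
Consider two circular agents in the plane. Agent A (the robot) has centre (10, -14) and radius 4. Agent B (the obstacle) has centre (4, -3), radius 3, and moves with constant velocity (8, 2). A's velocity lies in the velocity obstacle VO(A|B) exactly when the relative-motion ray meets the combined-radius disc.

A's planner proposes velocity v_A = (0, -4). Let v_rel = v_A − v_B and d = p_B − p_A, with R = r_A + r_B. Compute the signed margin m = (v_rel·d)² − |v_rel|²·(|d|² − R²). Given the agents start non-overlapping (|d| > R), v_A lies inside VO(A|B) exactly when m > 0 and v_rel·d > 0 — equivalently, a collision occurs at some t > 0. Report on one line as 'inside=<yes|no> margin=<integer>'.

d = (-6, 11),  |d|² = 157;  R = 4+3 = 7,  c = 157−7² = 108
v_rel = (-8, -6),  |v_rel|² = 100;  v_rel·d = (-8)·(-6) + (-6)·(11) = -18
100·t² + 36·t + 108 = 0  ⇒  m = (-18)² − 100·108 = -10476
m = -10476 < 0,  v_rel·d = -18 < 0  ⇒  outside

inside=no margin=-10476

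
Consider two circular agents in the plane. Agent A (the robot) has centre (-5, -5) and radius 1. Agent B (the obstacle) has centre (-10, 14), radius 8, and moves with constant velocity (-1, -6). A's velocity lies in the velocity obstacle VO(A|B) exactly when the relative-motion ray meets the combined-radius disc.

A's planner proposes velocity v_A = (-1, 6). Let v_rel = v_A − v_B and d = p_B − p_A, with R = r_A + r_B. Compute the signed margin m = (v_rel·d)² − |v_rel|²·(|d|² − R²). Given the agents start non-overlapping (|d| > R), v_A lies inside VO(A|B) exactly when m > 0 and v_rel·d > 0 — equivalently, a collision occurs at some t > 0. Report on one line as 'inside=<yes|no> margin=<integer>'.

d = (-5, 19),  |d|² = 386;  R = 1+8 = 9,  c = 386−9² = 305
v_rel = (0, 12),  |v_rel|² = 144;  v_rel·d = (0)·(-5) + (12)·(19) = 228
144·t² − 456·t + 305 = 0  ⇒  m = 228² − 144·305 = 8064
m = 8064 > 0,  v_rel·d = 228 > 0  ⇒  inside

inside=yes margin=8064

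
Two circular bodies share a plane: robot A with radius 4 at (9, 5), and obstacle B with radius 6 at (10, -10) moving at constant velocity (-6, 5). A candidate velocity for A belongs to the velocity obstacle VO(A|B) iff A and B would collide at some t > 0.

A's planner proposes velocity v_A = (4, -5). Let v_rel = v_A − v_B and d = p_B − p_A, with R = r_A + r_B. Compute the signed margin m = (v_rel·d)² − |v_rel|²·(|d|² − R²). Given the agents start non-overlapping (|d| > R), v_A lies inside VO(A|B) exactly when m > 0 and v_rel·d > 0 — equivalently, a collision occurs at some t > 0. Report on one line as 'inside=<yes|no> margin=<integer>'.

d = (1, -15),  |d|² = 226;  R = 4+6 = 10,  c = 226−10² = 126
v_rel = (10, -10),  |v_rel|² = 200;  v_rel·d = (10)·(1) + (-10)·(-15) = 160
200·t² − 320·t + 126 = 0  ⇒  m = 160² − 200·126 = 400
m = 400 > 0,  v_rel·d = 160 > 0  ⇒  inside

inside=yes margin=400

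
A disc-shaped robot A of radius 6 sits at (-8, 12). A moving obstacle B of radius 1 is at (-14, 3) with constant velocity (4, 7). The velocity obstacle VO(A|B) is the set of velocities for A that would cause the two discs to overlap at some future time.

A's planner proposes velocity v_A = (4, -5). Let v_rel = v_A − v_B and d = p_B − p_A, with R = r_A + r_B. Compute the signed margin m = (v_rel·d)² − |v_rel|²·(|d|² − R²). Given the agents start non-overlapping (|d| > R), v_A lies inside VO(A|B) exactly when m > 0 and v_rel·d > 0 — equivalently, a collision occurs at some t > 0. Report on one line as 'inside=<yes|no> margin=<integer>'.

d = (-6, -9),  |d|² = 117;  R = 6+1 = 7,  c = 117−7² = 68
v_rel = (0, -12),  |v_rel|² = 144;  v_rel·d = (0)·(-6) + (-12)·(-9) = 108
144·t² − 216·t + 68 = 0  ⇒  m = 108² − 144·68 = 1872
m = 1872 > 0,  v_rel·d = 108 > 0  ⇒  inside

inside=yes margin=1872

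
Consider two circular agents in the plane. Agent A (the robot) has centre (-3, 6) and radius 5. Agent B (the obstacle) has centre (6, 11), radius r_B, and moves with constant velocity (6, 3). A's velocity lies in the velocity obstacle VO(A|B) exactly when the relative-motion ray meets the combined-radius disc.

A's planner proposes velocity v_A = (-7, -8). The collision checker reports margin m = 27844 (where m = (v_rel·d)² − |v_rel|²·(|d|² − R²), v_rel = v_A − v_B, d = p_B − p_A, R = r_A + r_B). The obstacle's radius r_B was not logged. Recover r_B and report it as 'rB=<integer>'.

m = 27844
d = (9, 5);  v_rel = (-13, -11),  |v_rel|² = 290
v_rel×d = (-13)·(5) − (-11)·(9) = 34
since m = R²·290 − 34²:  R² = (1156 + 27844) / 290 = 100
R = √100 = 10  ⇒  r_B = 10 − 5 = 5

rB=5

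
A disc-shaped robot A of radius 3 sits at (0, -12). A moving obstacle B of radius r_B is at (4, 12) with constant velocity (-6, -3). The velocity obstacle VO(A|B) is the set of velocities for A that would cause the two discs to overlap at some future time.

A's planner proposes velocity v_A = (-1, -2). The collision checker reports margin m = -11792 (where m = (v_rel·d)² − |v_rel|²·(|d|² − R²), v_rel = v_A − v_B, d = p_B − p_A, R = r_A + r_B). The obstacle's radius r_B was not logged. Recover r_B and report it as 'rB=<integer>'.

m = -11792
d = (4, 24);  v_rel = (5, 1),  |v_rel|² = 26
v_rel×d = (5)·(24) − (1)·(4) = 116
since m = R²·26 − 116²:  R² = (13456 + -11792) / 26 = 64
R = √64 = 8  ⇒  r_B = 8 − 3 = 5

rB=5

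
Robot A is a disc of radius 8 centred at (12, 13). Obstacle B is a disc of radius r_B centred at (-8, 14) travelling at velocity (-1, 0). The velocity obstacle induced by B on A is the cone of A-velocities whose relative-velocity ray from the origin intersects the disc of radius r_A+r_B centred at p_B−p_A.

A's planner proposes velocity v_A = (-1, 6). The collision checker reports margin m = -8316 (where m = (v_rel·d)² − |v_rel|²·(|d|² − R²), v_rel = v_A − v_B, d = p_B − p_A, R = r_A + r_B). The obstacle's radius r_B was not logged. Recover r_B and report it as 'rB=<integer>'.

m = -8316
d = (-20, 1);  v_rel = (0, 6),  |v_rel|² = 36
v_rel×d = (0)·(1) − (6)·(-20) = 120
since m = R²·36 − 120²:  R² = (14400 + -8316) / 36 = 169
R = √169 = 13  ⇒  r_B = 13 − 8 = 5

rB=5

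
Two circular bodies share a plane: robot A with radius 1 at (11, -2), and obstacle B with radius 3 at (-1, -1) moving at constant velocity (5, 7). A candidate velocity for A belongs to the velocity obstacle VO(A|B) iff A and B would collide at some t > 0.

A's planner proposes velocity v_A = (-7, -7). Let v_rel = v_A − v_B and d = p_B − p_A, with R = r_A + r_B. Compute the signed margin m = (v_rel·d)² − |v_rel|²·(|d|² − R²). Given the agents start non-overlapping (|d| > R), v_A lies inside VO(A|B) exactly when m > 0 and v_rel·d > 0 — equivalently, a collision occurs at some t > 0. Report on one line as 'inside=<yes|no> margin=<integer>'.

d = (-12, 1),  |d|² = 145;  R = 1+3 = 4,  c = 145−4² = 129
v_rel = (-12, -14),  |v_rel|² = 340;  v_rel·d = (-12)·(-12) + (-14)·(1) = 130
340·t² − 260·t + 129 = 0  ⇒  m = 130² − 340·129 = -26960
m = -26960 < 0,  v_rel·d = 130 > 0  ⇒  outside

inside=no margin=-26960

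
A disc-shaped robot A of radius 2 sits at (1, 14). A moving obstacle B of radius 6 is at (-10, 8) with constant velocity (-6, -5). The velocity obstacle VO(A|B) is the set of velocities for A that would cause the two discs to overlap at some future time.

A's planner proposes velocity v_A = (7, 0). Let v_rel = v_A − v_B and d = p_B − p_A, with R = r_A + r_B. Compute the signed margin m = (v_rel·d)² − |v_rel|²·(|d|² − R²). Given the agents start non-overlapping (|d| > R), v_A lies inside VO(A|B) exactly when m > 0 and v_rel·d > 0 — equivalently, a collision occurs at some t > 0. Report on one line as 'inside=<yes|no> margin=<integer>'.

d = (-11, -6),  |d|² = 157;  R = 2+6 = 8,  c = 157−8² = 93
v_rel = (13, 5),  |v_rel|² = 194;  v_rel·d = (13)·(-11) + (5)·(-6) = -173
194·t² + 346·t + 93 = 0  ⇒  m = (-173)² − 194·93 = 11887
m = 11887 > 0,  v_rel·d = -173 < 0  ⇒  outside

inside=no margin=11887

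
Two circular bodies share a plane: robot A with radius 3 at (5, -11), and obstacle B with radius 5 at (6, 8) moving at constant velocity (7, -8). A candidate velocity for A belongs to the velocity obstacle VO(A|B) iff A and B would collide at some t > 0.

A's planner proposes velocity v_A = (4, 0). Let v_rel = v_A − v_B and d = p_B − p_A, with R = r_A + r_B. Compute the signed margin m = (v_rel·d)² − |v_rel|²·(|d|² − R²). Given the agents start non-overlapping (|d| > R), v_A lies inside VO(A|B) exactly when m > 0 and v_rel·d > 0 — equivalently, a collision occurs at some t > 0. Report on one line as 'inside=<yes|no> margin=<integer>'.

d = (1, 19),  |d|² = 362;  R = 3+5 = 8,  c = 362−8² = 298
v_rel = (-3, 8),  |v_rel|² = 73;  v_rel·d = (-3)·(1) + (8)·(19) = 149
73·t² − 298·t + 298 = 0  ⇒  m = 149² − 73·298 = 447
m = 447 > 0,  v_rel·d = 149 > 0  ⇒  inside

inside=yes margin=447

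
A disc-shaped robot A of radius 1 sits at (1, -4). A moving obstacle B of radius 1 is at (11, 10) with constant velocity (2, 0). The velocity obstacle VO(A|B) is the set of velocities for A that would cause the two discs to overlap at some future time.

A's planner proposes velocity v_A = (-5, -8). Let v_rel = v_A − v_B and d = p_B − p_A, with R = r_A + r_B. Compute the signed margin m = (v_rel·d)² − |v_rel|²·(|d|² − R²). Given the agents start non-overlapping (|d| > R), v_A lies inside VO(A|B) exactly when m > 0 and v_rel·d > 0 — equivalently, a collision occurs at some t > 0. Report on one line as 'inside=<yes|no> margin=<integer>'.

d = (10, 14),  |d|² = 296;  R = 1+1 = 2,  c = 296−2² = 292
v_rel = (-7, -8),  |v_rel|² = 113;  v_rel·d = (-7)·(10) + (-8)·(14) = -182
113·t² + 364·t + 292 = 0  ⇒  m = (-182)² − 113·292 = 128
m = 128 > 0,  v_rel·d = -182 < 0  ⇒  outside

inside=no margin=128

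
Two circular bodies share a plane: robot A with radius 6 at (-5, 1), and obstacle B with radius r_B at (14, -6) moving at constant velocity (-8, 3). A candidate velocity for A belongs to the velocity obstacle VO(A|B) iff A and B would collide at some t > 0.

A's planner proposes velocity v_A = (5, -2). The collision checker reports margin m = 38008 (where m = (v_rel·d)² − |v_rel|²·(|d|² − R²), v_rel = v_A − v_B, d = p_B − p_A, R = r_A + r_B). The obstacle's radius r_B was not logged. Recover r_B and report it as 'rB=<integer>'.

m = 38008
d = (19, -7);  v_rel = (13, -5),  |v_rel|² = 194
v_rel×d = (13)·(-7) − (-5)·(19) = 4
since m = R²·194 − 4²:  R² = (16 + 38008) / 194 = 196
R = √196 = 14  ⇒  r_B = 14 − 6 = 8

rB=8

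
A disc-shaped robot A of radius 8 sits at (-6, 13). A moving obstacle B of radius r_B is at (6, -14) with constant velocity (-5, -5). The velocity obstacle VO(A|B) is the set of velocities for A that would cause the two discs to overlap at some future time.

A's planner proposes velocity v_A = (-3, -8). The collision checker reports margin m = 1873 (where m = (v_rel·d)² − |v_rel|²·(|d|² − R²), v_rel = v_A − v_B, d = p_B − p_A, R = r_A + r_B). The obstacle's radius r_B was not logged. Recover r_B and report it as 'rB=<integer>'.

m = 1873
d = (12, -27);  v_rel = (2, -3),  |v_rel|² = 13
v_rel×d = (2)·(-27) − (-3)·(12) = -18
since m = R²·13 − (-18)²:  R² = (324 + 1873) / 13 = 169
R = √169 = 13  ⇒  r_B = 13 − 8 = 5

rB=5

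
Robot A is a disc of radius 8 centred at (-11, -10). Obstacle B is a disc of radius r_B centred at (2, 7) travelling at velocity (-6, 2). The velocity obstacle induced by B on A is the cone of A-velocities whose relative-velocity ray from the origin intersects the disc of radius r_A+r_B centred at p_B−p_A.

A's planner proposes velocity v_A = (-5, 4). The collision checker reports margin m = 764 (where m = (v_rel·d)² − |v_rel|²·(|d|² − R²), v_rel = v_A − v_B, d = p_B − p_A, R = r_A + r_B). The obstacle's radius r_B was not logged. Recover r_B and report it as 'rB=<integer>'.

m = 764
d = (13, 17);  v_rel = (1, 2),  |v_rel|² = 5
v_rel×d = (1)·(17) − (2)·(13) = -9
since m = R²·5 − (-9)²:  R² = (81 + 764) / 5 = 169
R = √169 = 13  ⇒  r_B = 13 − 8 = 5

rB=5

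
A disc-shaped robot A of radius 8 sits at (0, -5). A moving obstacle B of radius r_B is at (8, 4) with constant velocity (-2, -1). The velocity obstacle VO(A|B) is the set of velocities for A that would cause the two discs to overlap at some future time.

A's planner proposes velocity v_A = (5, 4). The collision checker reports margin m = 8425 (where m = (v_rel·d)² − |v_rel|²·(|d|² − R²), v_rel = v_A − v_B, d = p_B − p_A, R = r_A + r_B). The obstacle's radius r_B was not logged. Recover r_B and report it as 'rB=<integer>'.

m = 8425
d = (8, 9);  v_rel = (7, 5),  |v_rel|² = 74
v_rel×d = (7)·(9) − (5)·(8) = 23
since m = R²·74 − 23²:  R² = (529 + 8425) / 74 = 121
R = √121 = 11  ⇒  r_B = 11 − 8 = 3

rB=3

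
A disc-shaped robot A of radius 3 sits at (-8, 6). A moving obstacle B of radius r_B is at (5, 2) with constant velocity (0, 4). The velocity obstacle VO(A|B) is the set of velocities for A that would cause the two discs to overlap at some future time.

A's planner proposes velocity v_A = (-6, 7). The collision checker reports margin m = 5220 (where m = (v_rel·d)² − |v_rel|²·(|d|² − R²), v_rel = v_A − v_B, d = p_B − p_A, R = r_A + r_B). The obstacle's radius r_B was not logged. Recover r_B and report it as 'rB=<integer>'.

m = 5220
d = (13, -4);  v_rel = (-6, 3),  |v_rel|² = 45
v_rel×d = (-6)·(-4) − (3)·(13) = -15
since m = R²·45 − (-15)²:  R² = (225 + 5220) / 45 = 121
R = √121 = 11  ⇒  r_B = 11 − 3 = 8

rB=8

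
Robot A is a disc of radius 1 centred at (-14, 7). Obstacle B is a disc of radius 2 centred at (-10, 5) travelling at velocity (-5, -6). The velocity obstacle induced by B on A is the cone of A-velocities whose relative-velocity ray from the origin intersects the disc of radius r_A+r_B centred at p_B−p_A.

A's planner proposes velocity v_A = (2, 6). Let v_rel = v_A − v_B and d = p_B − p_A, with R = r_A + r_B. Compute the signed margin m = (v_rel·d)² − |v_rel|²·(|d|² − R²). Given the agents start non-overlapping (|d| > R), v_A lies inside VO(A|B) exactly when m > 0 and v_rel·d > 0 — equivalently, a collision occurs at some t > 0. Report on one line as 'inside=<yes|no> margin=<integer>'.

d = (4, -2),  |d|² = 20;  R = 1+2 = 3,  c = 20−3² = 11
v_rel = (7, 12),  |v_rel|² = 193;  v_rel·d = (7)·(4) + (12)·(-2) = 4
193·t² − 8·t + 11 = 0  ⇒  m = 4² − 193·11 = -2107
m = -2107 < 0,  v_rel·d = 4 > 0  ⇒  outside

inside=no margin=-2107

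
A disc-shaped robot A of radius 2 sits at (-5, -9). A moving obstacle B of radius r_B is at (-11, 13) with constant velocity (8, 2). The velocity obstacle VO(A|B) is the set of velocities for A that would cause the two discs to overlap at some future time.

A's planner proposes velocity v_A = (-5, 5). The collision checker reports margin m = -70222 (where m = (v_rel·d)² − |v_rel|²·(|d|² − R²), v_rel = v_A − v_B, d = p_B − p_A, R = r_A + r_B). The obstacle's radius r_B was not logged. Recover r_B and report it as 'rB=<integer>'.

m = -70222
d = (-6, 22);  v_rel = (-13, 3),  |v_rel|² = 178
v_rel×d = (-13)·(22) − (3)·(-6) = -268
since m = R²·178 − (-268)²:  R² = (71824 + -70222) / 178 = 9
R = √9 = 3  ⇒  r_B = 3 − 2 = 1

rB=1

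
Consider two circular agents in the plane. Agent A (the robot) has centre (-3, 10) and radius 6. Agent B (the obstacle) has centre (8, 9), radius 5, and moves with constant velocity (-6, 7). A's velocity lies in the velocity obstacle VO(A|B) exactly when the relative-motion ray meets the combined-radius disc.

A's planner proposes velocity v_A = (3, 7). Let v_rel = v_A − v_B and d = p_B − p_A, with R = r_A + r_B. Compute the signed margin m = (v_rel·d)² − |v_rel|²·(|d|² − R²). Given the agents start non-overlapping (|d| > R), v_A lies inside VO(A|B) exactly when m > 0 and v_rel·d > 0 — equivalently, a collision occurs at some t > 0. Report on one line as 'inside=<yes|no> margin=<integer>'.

d = (11, -1),  |d|² = 122;  R = 6+5 = 11,  c = 122−11² = 1
v_rel = (9, 0),  |v_rel|² = 81;  v_rel·d = (9)·(11) + (0)·(-1) = 99
81·t² − 198·t + 1 = 0  ⇒  m = 99² − 81·1 = 9720
m = 9720 > 0,  v_rel·d = 99 > 0  ⇒  inside

inside=yes margin=9720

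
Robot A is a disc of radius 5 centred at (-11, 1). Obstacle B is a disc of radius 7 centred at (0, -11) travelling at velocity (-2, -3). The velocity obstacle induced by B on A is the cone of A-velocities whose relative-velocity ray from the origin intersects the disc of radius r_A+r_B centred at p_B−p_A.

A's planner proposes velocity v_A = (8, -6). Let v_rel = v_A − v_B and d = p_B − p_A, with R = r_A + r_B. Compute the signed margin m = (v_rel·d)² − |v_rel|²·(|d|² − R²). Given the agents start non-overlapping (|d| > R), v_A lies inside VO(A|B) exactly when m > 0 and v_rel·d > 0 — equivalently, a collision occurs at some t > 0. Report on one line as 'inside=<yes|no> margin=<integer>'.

d = (11, -12),  |d|² = 265;  R = 5+7 = 12,  c = 265−12² = 121
v_rel = (10, -3),  |v_rel|² = 109;  v_rel·d = (10)·(11) + (-3)·(-12) = 146
109·t² − 292·t + 121 = 0  ⇒  m = 146² − 109·121 = 8127
m = 8127 > 0,  v_rel·d = 146 > 0  ⇒  inside

inside=yes margin=8127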